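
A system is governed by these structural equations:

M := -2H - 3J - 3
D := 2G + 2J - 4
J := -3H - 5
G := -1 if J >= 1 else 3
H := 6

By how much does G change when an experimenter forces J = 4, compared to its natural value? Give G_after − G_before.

-4

The intervention breaks the incoming arrows to J: J := -3H - 5 no longer applies, and J = 4.
G = -1 if J >= 1 else 3  [with J=4]  = -1
Without intervention: J = -3H - 5  [with H=6]  = -23; G = -1 if J >= 1 else 3  [with J=-23]  = 3.
Change = -1 − 3 = -4.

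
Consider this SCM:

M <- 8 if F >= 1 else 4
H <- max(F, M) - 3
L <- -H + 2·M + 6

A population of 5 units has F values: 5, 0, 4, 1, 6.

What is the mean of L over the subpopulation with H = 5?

E[L|H=5] averages over only the 4 units with H=5 (F = 5, 4, 1, 6): L = 17, 17, 17, 17, mean 17.

17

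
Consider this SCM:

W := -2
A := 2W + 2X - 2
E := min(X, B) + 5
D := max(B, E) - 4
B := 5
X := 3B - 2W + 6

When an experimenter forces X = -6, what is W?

-2

Under do(X=-6), the mechanism X := 3B - 2W + 6 is discarded; X is fixed at -6.
W is not downstream of the intervention, so its value is determined by the original equations.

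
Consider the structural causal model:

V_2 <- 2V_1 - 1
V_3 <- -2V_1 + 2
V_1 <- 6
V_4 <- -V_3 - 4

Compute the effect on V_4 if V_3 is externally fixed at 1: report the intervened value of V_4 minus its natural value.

-11

The intervention breaks the incoming arrows to V_3: V_3 <- -2V_1 + 2 no longer applies, and V_3 = 1.
V_4 = -V_3 - 4  [with V_3=1]  = -5
Without intervention: V_3 = -2V_1 + 2  [with V_1=6]  = -10; V_4 = -V_3 - 4  [with V_3=-10]  = 6.
Change = -5 − 6 = -11.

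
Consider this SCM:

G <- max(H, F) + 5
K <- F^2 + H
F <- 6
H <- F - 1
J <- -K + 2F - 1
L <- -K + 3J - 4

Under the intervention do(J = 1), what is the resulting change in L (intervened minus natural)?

Intervening sets J = 1 and removes its equation (J <- -K + 2F - 1).
H = F - 1  [with F=6]  = 5
K = F^2 + H  [with F=6, H=5]  = 41
L = -K + 3J - 4  [with K=41, J=1]  = -42
Without intervention: H = F - 1  [with F=6]  = 5; K = F^2 + H  [with F=6, H=5]  = 41; J = -K + 2F - 1  [with K=41, F=6]  = -30; L = -K + 3J - 4  [with K=41, J=-30]  = -135.
Change = -42 − (-135) = 93.

93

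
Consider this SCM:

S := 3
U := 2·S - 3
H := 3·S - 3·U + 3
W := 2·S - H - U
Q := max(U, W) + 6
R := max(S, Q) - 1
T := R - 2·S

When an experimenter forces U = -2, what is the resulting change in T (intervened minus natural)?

-5

Under do(U=-2), the mechanism U := 2·S - 3 is discarded; U is fixed at -2.
H = 3·S - 3·U + 3  [with S=3, U=-2]  = 18
W = 2·S - H - U  [with S=3, H=18, U=-2]  = -10
Q = max(U, W) + 6  [with U=-2, W=-10]  = 4
R = max(S, Q) - 1  [with S=3, Q=4]  = 3
T = R - 2·S  [with R=3, S=3]  = -3
Without intervention: U = 2·S - 3  [with S=3]  = 3; H = 3·S - 3·U + 3  [with S=3, U=3]  = 3; W = 2·S - H - U  [with S=3, H=3, U=3]  = 0; Q = max(U, W) + 6  [with U=3, W=0]  = 9; R = max(S, Q) - 1  [with S=3, Q=9]  = 8; T = R - 2·S  [with R=8, S=3]  = 2.
Change = -3 − 2 = -5.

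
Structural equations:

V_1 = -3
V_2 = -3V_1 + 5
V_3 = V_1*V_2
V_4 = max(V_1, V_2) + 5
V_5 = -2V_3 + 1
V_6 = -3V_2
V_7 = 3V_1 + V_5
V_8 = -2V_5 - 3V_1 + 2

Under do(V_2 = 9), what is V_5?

do(V_2=9) replaces the equation V_2 = -3V_1 + 5 with the constant V_2 = 9.
V_3 = V_1*V_2  [with V_1=-3, V_2=9]  = -27
V_5 = -2V_3 + 1  [with V_3=-27]  = 55

55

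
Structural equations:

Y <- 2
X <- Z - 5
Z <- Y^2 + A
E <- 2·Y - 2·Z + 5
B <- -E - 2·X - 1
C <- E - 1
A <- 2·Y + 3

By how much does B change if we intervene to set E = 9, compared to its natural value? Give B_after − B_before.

-22

Under do(E=9), the mechanism E <- 2·Y - 2·Z + 5 is discarded; E is fixed at 9.
A = 2·Y + 3  [with Y=2]  = 7
Z = Y^2 + A  [with Y=2, A=7]  = 11
X = Z - 5  [with Z=11]  = 6
B = -E - 2·X - 1  [with E=9, X=6]  = -22
Without intervention: A = 2·Y + 3  [with Y=2]  = 7; Z = Y^2 + A  [with Y=2, A=7]  = 11; E = 2·Y - 2·Z + 5  [with Y=2, Z=11]  = -13; X = Z - 5  [with Z=11]  = 6; B = -E - 2·X - 1  [with E=-13, X=6]  = 0.
Change = -22 − 0 = -22.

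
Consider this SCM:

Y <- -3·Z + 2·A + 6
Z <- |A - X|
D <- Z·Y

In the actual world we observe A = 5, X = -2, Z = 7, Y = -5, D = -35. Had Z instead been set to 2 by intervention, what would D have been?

20

do(Z=2) replaces the equation Z <- |A - X| with the constant Z = 2.
Y = -3·Z + 2·A + 6  [with Z=2, A=5]  = 10
D = Z·Y  [with Z=2, Y=10]  = 20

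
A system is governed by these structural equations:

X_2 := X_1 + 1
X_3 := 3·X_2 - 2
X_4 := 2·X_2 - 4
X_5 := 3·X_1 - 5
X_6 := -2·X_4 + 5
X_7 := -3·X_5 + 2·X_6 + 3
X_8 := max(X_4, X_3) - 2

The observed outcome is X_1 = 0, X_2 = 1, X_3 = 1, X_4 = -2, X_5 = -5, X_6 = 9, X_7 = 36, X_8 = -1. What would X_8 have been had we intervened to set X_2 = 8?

20

do(X_2=8) replaces the equation X_2 := X_1 + 1 with the constant X_2 = 8.
X_3 = 3·X_2 - 2  [with X_2=8]  = 22
X_4 = 2·X_2 - 4  [with X_2=8]  = 12
X_8 = max(X_4, X_3) - 2  [with X_4=12, X_3=22]  = 20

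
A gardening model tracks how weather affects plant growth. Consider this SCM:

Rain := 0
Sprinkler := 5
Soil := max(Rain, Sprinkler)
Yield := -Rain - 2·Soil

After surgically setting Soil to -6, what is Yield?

12

The intervention breaks the incoming arrows to Soil: Soil := max(Rain, Sprinkler) no longer applies, and Soil = -6.
Yield = -Rain - 2·Soil  [with Rain=0, Soil=-6]  = 12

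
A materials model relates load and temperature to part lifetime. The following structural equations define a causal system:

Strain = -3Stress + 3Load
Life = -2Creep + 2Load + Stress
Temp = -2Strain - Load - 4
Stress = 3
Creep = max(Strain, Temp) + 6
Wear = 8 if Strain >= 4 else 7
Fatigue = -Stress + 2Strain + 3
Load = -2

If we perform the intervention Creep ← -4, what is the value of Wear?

The intervention breaks the incoming arrows to Creep: Creep = max(Strain, Temp) + 6 no longer applies, and Creep = -4.
Since Wear is not a descendant of the intervened variable, it is unaffected.
Strain = -3Stress + 3Load  [with Stress=3, Load=-2]  = -15
Wear = 8 if Strain >= 4 else 7  [with Strain=-15]  = 7

7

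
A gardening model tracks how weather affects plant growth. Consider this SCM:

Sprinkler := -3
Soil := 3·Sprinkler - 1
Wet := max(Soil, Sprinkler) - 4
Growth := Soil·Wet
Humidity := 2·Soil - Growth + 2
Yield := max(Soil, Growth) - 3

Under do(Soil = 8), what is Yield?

Under do(Soil=8), the mechanism Soil := 3·Sprinkler - 1 is discarded; Soil is fixed at 8.
Wet = max(Soil, Sprinkler) - 4  [with Soil=8, Sprinkler=-3]  = 4
Growth = Soil·Wet  [with Soil=8, Wet=4]  = 32
Yield = max(Soil, Growth) - 3  [with Soil=8, Growth=32]  = 29

29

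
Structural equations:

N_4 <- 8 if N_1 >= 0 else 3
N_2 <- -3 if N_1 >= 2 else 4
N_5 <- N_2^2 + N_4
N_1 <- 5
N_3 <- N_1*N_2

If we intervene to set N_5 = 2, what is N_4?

The intervention breaks the incoming arrows to N_5: N_5 <- N_2^2 + N_4 no longer applies, and N_5 = 2.
Since N_4 is not a descendant of the intervened variable, it is unaffected.
N_4 = 8 if N_1 >= 0 else 3  [with N_1=5]  = 8

8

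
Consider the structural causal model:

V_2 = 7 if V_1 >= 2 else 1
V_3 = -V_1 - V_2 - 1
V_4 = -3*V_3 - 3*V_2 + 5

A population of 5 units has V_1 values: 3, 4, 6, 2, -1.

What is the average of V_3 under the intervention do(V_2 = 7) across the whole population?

Under do(V_2=7), V_2's equation is replaced by V_2=7 for every unit. Per-unit V_3: -11, -12, -14, -10, -7. Mean = -10.8.

-10.8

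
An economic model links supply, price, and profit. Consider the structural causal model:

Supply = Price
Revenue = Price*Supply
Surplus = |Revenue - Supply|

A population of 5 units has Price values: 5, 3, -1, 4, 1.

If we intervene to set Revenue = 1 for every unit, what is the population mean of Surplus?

2.2

do(Revenue=1) breaks Revenue's dependence on Price. With Revenue=1 fixed, Surplus across the units is 4, 2, 2, 3, 0, mean 2.2.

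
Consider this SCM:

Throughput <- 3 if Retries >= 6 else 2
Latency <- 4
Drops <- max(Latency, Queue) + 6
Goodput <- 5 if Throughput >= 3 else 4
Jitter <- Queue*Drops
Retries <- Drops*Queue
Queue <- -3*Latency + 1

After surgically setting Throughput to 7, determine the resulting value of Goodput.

Intervening sets Throughput = 7 and removes its equation (Throughput <- 3 if Retries >= 6 else 2).
Goodput = 5 if Throughput >= 3 else 4  [with Throughput=7]  = 5

5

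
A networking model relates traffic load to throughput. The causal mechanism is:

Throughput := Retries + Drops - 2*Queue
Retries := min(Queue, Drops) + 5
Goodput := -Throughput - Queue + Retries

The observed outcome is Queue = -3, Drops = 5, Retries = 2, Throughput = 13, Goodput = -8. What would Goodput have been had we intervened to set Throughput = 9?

-4

Intervening sets Throughput = 9 and removes its equation (Throughput := Retries + Drops - 2*Queue).
Retries = min(Queue, Drops) + 5  [with Queue=-3, Drops=5]  = 2
Goodput = -Throughput - Queue + Retries  [with Throughput=9, Queue=-3, Retries=2]  = -4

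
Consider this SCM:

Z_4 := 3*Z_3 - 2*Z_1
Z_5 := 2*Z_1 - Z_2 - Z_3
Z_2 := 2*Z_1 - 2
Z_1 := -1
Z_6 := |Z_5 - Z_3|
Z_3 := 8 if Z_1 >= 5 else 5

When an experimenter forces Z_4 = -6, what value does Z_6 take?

Under do(Z_4=-6), the mechanism Z_4 := 3*Z_3 - 2*Z_1 is discarded; Z_4 is fixed at -6.
Since Z_6 is not a descendant of the intervened variable, it is unaffected.
Z_2 = 2*Z_1 - 2  [with Z_1=-1]  = -4
Z_3 = 8 if Z_1 >= 5 else 5  [with Z_1=-1]  = 5
Z_5 = 2*Z_1 - Z_2 - Z_3  [with Z_1=-1, Z_2=-4, Z_3=5]  = -3
Z_6 = |Z_5 - Z_3|  [with Z_5=-3, Z_3=5]  = 8

8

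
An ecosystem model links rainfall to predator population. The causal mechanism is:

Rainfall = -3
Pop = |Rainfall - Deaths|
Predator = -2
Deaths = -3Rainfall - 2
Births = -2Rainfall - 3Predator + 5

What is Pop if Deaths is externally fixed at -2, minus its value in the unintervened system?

Intervening sets Deaths = -2 and removes its equation (Deaths = -3Rainfall - 2).
Pop = |Rainfall - Deaths|  [with Rainfall=-3, Deaths=-2]  = 1
Without intervention: Deaths = -3Rainfall - 2  [with Rainfall=-3]  = 7; Pop = |Rainfall - Deaths|  [with Rainfall=-3, Deaths=7]  = 10.
Change = 1 − 10 = -9.

-9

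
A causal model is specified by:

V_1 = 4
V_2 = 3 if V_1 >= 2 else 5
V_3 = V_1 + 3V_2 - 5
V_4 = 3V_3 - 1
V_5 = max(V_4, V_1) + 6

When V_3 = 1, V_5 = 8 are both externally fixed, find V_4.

The joint intervention fixes V_3 = 1, V_5 = 8, removing each variable's own equation.
V_4 = 3V_3 - 1  [with V_3=1]  = 2

2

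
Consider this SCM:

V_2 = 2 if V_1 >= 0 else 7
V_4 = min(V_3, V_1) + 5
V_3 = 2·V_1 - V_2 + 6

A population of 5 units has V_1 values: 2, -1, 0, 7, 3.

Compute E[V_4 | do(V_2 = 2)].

7.2

Every unit gets V_2=2 under the intervention. V_4 values become 7, 4, 5, 12, 8; E[V_4|do(V_2=2)] = 7.2.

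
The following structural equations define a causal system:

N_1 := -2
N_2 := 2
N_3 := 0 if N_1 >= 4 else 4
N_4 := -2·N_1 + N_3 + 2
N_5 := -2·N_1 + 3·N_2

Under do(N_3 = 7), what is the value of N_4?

13

The intervention breaks the incoming arrows to N_3: N_3 := 0 if N_1 >= 4 else 4 no longer applies, and N_3 = 7.
N_4 = -2·N_1 + N_3 + 2  [with N_1=-2, N_3=7]  = 13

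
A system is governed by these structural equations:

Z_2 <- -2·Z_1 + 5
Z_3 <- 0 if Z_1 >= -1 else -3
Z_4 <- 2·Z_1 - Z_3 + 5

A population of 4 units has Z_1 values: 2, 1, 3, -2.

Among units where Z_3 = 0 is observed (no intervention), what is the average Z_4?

9

E[Z_4|Z_3=0] averages over only the 3 units with Z_3=0 (Z_1 = 2, 1, 3): Z_4 = 9, 7, 11, mean 9.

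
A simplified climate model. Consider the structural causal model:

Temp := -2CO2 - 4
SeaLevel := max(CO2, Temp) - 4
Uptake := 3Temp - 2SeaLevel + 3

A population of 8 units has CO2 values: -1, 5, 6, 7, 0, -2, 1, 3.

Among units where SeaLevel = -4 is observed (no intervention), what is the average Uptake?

Observing SeaLevel=-4 restricts to units where SeaLevel's equation naturally yields -4: CO2 ∈ {0, -2}. In that subpopulation Uptake = -1, 11, mean 5.

5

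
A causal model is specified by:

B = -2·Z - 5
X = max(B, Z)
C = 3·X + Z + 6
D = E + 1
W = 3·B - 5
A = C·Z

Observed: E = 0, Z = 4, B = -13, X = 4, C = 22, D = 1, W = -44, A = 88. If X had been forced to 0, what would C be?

Intervening sets X = 0 and removes its equation (X = max(B, Z)).
C = 3·X + Z + 6  [with X=0, Z=4]  = 10

10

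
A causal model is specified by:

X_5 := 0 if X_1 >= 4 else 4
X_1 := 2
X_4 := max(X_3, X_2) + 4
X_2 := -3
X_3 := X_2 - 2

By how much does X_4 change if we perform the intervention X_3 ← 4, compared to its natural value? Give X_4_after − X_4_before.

The intervention breaks the incoming arrows to X_3: X_3 := X_2 - 2 no longer applies, and X_3 = 4.
X_4 = max(X_3, X_2) + 4  [with X_3=4, X_2=-3]  = 8
Without intervention: X_3 = X_2 - 2  [with X_2=-3]  = -5; X_4 = max(X_3, X_2) + 4  [with X_3=-5, X_2=-3]  = 1.
Change = 8 − 1 = 7.

7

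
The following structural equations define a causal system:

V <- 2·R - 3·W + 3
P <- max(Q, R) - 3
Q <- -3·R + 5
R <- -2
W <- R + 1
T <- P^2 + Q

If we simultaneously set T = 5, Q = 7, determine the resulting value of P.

4

Setting T = 5, Q = 7 by intervention discards those variables' equations.
P = max(Q, R) - 3  [with Q=7, R=-2]  = 4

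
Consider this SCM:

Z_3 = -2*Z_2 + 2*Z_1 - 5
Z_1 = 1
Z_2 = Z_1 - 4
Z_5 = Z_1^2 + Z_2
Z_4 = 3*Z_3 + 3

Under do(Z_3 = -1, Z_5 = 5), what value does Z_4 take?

0

The joint intervention fixes Z_3 = -1, Z_5 = 5, removing each variable's own equation.
Z_4 = 3*Z_3 + 3  [with Z_3=-1]  = 0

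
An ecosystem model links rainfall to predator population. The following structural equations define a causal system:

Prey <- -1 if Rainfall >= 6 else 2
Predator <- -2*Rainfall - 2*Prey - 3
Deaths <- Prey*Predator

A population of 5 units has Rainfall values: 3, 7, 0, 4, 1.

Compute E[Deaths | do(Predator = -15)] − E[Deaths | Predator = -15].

-13.5

do(Predator=-15) breaks Predator's dependence on Rainfall. With Predator=-15 fixed, Deaths across the units is -30, 15, -30, -30, -30, mean -21.
Observing Predator=-15 restricts to units where Predator's equation naturally yields -15: Rainfall ∈ {7, 4}. In that subpopulation Deaths = 15, -30, mean -7.5.
Difference = -21 − (-7.5) = -13.5.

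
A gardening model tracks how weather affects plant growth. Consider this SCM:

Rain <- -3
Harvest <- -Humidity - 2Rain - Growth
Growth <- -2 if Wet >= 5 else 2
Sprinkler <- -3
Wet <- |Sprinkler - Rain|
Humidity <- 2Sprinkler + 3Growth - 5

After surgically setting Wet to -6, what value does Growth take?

The intervention breaks the incoming arrows to Wet: Wet <- |Sprinkler - Rain| no longer applies, and Wet = -6.
Growth = -2 if Wet >= 5 else 2  [with Wet=-6]  = 2

2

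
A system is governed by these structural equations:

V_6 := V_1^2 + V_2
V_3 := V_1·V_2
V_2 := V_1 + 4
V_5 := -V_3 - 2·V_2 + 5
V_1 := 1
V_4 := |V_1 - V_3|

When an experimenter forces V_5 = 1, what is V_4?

4

The intervention breaks the incoming arrows to V_5: V_5 := -V_3 - 2·V_2 + 5 no longer applies, and V_5 = 1.
Since V_4 is not a descendant of the intervened variable, it is unaffected.
V_2 = V_1 + 4  [with V_1=1]  = 5
V_3 = V_1·V_2  [with V_1=1, V_2=5]  = 5
V_4 = |V_1 - V_3|  [with V_1=1, V_3=5]  = 4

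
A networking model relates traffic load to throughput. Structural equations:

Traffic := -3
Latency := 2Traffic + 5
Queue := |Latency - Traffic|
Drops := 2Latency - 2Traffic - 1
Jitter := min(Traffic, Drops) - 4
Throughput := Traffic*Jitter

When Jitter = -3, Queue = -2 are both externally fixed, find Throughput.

The joint intervention fixes Jitter = -3, Queue = -2, removing each variable's own equation.
Throughput = Traffic*Jitter  [with Traffic=-3, Jitter=-3]  = 9

9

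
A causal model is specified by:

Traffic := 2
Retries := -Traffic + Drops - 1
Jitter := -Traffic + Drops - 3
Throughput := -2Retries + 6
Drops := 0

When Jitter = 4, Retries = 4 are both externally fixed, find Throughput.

The joint intervention fixes Jitter = 4, Retries = 4, removing each variable's own equation.
Throughput = -2Retries + 6  [with Retries=4]  = -2

-2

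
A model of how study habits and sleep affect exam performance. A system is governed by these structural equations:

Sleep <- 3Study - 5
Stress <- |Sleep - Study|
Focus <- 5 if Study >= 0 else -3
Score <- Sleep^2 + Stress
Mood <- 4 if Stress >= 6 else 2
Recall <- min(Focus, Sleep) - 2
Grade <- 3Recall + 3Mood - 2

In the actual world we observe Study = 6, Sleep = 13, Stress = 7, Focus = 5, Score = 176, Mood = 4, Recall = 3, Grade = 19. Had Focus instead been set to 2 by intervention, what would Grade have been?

10

do(Focus=2) replaces the equation Focus <- 5 if Study >= 0 else -3 with the constant Focus = 2.
Sleep = 3Study - 5  [with Study=6]  = 13
Stress = |Sleep - Study|  [with Sleep=13, Study=6]  = 7
Mood = 4 if Stress >= 6 else 2  [with Stress=7]  = 4
Recall = min(Focus, Sleep) - 2  [with Focus=2, Sleep=13]  = 0
Grade = 3Recall + 3Mood - 2  [with Recall=0, Mood=4]  = 10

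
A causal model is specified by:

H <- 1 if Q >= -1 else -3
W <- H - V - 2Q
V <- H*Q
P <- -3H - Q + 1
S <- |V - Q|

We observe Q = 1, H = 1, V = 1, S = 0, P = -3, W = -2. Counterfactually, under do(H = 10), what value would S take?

Under do(H=10), the mechanism H <- 1 if Q >= -1 else -3 is discarded; H is fixed at 10.
V = H*Q  [with H=10, Q=1]  = 10
S = |V - Q|  [with V=10, Q=1]  = 9

9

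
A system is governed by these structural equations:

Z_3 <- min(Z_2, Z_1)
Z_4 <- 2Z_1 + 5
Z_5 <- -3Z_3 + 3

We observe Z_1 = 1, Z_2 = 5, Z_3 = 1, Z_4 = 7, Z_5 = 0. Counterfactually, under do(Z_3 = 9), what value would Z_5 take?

-24

do(Z_3=9) replaces the equation Z_3 <- min(Z_2, Z_1) with the constant Z_3 = 9.
Z_5 = -3Z_3 + 3  [with Z_3=9]  = -24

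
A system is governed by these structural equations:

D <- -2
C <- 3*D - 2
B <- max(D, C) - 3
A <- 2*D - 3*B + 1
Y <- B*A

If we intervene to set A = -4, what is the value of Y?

Intervening sets A = -4 and removes its equation (A <- 2*D - 3*B + 1).
C = 3*D - 2  [with D=-2]  = -8
B = max(D, C) - 3  [with D=-2, C=-8]  = -5
Y = B*A  [with B=-5, A=-4]  = 20

20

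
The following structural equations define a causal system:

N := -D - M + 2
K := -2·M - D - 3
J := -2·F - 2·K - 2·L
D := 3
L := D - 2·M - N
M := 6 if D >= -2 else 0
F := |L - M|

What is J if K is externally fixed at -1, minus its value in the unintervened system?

Under do(K=-1), the mechanism K := -2·M - D - 3 is discarded; K is fixed at -1.
M = 6 if D >= -2 else 0  [with D=3]  = 6
N = -D - M + 2  [with D=3, M=6]  = -7
L = D - 2·M - N  [with D=3, M=6, N=-7]  = -2
F = |L - M|  [with L=-2, M=6]  = 8
J = -2·F - 2·K - 2·L  [with F=8, K=-1, L=-2]  = -10
Without intervention: M = 6 if D >= -2 else 0  [with D=3]  = 6; N = -D - M + 2  [with D=3, M=6]  = -7; L = D - 2·M - N  [with D=3, M=6, N=-7]  = -2; K = -2·M - D - 3  [with M=6, D=3]  = -18; F = |L - M|  [with L=-2, M=6]  = 8; J = -2·F - 2·K - 2·L  [with F=8, K=-18, L=-2]  = 24.
Change = -10 − 24 = -34.

-34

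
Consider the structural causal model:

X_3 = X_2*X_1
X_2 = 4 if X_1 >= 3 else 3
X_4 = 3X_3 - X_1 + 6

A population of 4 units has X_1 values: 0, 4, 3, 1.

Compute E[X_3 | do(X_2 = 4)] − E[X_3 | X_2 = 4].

Under do(X_2=4), X_2's equation is replaced by X_2=4 for every unit. Per-unit X_3: 0, 16, 12, 4. Mean = 8.
Observing X_2=4 restricts to units where X_2's equation naturally yields 4: X_1 ∈ {4, 3}. In that subpopulation X_3 = 16, 12, mean 14.
Difference = 8 − 14 = -6.

-6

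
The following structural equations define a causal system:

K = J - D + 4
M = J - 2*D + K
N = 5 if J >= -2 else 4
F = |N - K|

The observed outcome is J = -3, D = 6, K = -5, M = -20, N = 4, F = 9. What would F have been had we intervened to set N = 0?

The intervention breaks the incoming arrows to N: N = 5 if J >= -2 else 4 no longer applies, and N = 0.
K = J - D + 4  [with J=-3, D=6]  = -5
F = |N - K|  [with N=0, K=-5]  = 5

5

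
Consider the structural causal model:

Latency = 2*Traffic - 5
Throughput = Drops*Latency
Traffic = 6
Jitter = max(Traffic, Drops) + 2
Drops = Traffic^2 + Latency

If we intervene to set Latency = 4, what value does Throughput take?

160

do(Latency=4) replaces the equation Latency = 2*Traffic - 5 with the constant Latency = 4.
Drops = Traffic^2 + Latency  [with Traffic=6, Latency=4]  = 40
Throughput = Drops*Latency  [with Drops=40, Latency=4]  = 160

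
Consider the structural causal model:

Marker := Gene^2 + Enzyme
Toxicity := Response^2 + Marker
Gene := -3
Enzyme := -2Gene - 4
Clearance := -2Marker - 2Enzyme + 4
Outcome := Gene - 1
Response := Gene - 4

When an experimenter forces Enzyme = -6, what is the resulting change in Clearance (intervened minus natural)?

Under do(Enzyme=-6), the mechanism Enzyme := -2Gene - 4 is discarded; Enzyme is fixed at -6.
Marker = Gene^2 + Enzyme  [with Gene=-3, Enzyme=-6]  = 3
Clearance = -2Marker - 2Enzyme + 4  [with Marker=3, Enzyme=-6]  = 10
Without intervention: Enzyme = -2Gene - 4  [with Gene=-3]  = 2; Marker = Gene^2 + Enzyme  [with Gene=-3, Enzyme=2]  = 11; Clearance = -2Marker - 2Enzyme + 4  [with Marker=11, Enzyme=2]  = -22.
Change = 10 − (-22) = 32.

32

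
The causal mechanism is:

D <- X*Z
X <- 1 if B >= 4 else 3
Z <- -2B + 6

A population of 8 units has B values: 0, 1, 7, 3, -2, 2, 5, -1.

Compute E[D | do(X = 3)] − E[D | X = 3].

The intervention sets X=3 in all 8 units regardless of B. Recomputing D per unit gives 18, 12, -24, 0, 30, 6, -12, 24; average 6.75.
E[D|X=3] averages over only the 6 units with X=3 (B = 0, 1, 3, -2, 2, -1): D = 18, 12, 0, 30, 6, 24, mean 15.
Difference = 6.75 − 15 = -8.25.

-8.25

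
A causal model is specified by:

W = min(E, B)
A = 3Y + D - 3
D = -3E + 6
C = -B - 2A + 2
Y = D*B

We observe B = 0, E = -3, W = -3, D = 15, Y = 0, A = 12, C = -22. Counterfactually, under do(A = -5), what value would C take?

Intervening sets A = -5 and removes its equation (A = 3Y + D - 3).
C = -B - 2A + 2  [with B=0, A=-5]  = 12

12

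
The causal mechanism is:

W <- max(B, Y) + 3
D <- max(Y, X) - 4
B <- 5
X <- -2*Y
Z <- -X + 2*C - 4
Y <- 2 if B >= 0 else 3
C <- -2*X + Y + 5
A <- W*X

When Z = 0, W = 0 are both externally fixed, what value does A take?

Setting Z = 0, W = 0 by intervention discards those variables' equations.
Y = 2 if B >= 0 else 3  [with B=5]  = 2
X = -2*Y  [with Y=2]  = -4
A = W*X  [with W=0, X=-4]  = 0

0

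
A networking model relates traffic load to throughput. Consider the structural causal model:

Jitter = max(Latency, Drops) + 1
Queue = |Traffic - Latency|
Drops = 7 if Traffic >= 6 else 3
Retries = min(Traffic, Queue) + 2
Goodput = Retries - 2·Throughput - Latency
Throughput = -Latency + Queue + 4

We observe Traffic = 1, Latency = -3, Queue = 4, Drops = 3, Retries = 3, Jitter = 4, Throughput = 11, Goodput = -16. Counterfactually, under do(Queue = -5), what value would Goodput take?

The intervention breaks the incoming arrows to Queue: Queue = |Traffic - Latency| no longer applies, and Queue = -5.
Retries = min(Traffic, Queue) + 2  [with Traffic=1, Queue=-5]  = -3
Throughput = -Latency + Queue + 4  [with Latency=-3, Queue=-5]  = 2
Goodput = Retries - 2·Throughput - Latency  [with Retries=-3, Throughput=2, Latency=-3]  = -4

-4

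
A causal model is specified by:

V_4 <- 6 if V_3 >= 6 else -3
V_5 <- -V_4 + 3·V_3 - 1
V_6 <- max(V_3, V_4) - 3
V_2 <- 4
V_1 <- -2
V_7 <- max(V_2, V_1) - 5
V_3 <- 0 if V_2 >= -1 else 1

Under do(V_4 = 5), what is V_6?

2

Under do(V_4=5), the mechanism V_4 <- 6 if V_3 >= 6 else -3 is discarded; V_4 is fixed at 5.
V_3 = 0 if V_2 >= -1 else 1  [with V_2=4]  = 0
V_6 = max(V_3, V_4) - 3  [with V_3=0, V_4=5]  = 2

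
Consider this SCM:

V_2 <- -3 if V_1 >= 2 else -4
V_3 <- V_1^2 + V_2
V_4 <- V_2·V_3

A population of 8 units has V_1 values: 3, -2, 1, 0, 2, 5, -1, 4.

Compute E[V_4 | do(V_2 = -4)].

The intervention sets V_2=-4 in all 8 units regardless of V_1. Recomputing V_4 per unit gives -20, 0, 12, 16, 0, -84, 12, -48; average -14.

-14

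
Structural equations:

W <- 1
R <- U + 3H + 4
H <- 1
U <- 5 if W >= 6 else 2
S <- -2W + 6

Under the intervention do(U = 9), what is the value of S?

4

The intervention breaks the incoming arrows to U: U <- 5 if W >= 6 else 2 no longer applies, and U = 9.
S is not downstream of the intervention, so its value is determined by the original equations.
S = -2W + 6  [with W=1]  = 4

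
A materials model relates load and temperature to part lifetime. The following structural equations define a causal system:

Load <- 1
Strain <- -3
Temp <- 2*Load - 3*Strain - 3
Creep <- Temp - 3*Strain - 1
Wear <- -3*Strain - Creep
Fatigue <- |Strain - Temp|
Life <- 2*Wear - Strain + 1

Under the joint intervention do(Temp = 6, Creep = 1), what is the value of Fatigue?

9

Setting Temp = 6, Creep = 1 by intervention discards those variables' equations.
Fatigue = |Strain - Temp|  [with Strain=-3, Temp=6]  = 9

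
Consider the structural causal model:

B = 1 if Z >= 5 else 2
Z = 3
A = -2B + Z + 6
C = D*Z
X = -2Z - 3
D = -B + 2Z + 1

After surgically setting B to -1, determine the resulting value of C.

24

Under do(B=-1), the mechanism B = 1 if Z >= 5 else 2 is discarded; B is fixed at -1.
D = -B + 2Z + 1  [with B=-1, Z=3]  = 8
C = D*Z  [with D=8, Z=3]  = 24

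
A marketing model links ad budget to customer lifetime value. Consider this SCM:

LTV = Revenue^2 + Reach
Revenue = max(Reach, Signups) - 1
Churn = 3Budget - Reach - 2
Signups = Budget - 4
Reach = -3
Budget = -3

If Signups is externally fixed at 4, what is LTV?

The intervention breaks the incoming arrows to Signups: Signups = Budget - 4 no longer applies, and Signups = 4.
Revenue = max(Reach, Signups) - 1  [with Reach=-3, Signups=4]  = 3
LTV = Revenue^2 + Reach  [with Revenue=3, Reach=-3]  = 6

6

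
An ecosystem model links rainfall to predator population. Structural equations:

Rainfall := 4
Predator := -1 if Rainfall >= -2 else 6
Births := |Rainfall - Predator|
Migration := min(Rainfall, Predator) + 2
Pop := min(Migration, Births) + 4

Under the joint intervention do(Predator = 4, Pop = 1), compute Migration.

6

The joint intervention fixes Predator = 4, Pop = 1, removing each variable's own equation.
Migration = min(Rainfall, Predator) + 2  [with Rainfall=4, Predator=4]  = 6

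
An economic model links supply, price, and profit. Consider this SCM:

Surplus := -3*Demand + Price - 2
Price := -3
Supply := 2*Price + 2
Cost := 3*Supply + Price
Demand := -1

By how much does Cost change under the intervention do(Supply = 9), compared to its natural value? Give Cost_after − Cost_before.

39

The intervention breaks the incoming arrows to Supply: Supply := 2*Price + 2 no longer applies, and Supply = 9.
Cost = 3*Supply + Price  [with Supply=9, Price=-3]  = 24
Without intervention: Supply = 2*Price + 2  [with Price=-3]  = -4; Cost = 3*Supply + Price  [with Supply=-4, Price=-3]  = -15.
Change = 24 − (-15) = 39.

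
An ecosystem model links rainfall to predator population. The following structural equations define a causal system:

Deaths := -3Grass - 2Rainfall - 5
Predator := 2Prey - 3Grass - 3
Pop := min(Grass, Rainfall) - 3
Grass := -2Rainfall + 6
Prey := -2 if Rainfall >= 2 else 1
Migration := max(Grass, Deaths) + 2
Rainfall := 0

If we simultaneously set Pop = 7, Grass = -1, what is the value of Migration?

Under do(Pop = 7, Grass = -1), each intervened variable's structural equation is replaced by its fixed value.
Deaths = -3Grass - 2Rainfall - 5  [with Grass=-1, Rainfall=0]  = -2
Migration = max(Grass, Deaths) + 2  [with Grass=-1, Deaths=-2]  = 1

1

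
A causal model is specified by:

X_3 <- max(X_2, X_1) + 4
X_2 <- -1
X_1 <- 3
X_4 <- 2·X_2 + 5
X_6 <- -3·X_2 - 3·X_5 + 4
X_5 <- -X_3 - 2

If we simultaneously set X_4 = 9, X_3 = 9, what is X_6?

40

The joint intervention fixes X_4 = 9, X_3 = 9, removing each variable's own equation.
X_5 = -X_3 - 2  [with X_3=9]  = -11
X_6 = -3·X_2 - 3·X_5 + 4  [with X_2=-1, X_5=-11]  = 40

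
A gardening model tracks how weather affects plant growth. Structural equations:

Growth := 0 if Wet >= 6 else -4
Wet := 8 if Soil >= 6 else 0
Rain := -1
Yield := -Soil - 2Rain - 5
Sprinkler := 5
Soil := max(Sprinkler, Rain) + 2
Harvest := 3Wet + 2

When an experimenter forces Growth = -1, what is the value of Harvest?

Under do(Growth=-1), the mechanism Growth := 0 if Wet >= 6 else -4 is discarded; Growth is fixed at -1.
Since Harvest is not a descendant of the intervened variable, it is unaffected.
Soil = max(Sprinkler, Rain) + 2  [with Sprinkler=5, Rain=-1]  = 7
Wet = 8 if Soil >= 6 else 0  [with Soil=7]  = 8
Harvest = 3Wet + 2  [with Wet=8]  = 26

26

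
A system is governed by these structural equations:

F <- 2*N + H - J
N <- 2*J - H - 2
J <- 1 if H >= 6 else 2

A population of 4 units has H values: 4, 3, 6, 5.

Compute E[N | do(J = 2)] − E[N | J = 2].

Every unit gets J=2 under the intervention. N values become -2, -1, -4, -3; E[N|do(J=2)] = -2.5.
E[N|J=2] averages over only the 3 units with J=2 (H = 4, 3, 5): N = -2, -1, -3, mean -2.
Difference = -2.5 − (-2) = -0.5.

-0.5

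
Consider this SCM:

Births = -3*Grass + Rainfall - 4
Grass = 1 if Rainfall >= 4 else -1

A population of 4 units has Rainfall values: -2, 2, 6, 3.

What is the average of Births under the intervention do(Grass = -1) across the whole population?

1.25

The intervention sets Grass=-1 in all 4 units regardless of Rainfall. Recomputing Births per unit gives -3, 1, 5, 2; average 1.25.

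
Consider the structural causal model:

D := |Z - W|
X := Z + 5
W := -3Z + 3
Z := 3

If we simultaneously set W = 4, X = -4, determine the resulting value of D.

1

The joint intervention fixes W = 4, X = -4, removing each variable's own equation.
D = |Z - W|  [with Z=3, W=4]  = 1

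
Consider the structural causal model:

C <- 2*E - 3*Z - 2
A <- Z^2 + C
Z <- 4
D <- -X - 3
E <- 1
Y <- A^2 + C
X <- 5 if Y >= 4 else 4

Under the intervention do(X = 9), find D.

Intervening sets X = 9 and removes its equation (X <- 5 if Y >= 4 else 4).
D = -X - 3  [with X=9]  = -12

-12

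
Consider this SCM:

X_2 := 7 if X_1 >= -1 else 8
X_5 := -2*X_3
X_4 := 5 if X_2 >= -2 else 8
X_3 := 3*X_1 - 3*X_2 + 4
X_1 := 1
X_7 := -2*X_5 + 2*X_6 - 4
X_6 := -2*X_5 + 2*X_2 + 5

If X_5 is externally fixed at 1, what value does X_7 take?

Under do(X_5=1), the mechanism X_5 := -2*X_3 is discarded; X_5 is fixed at 1.
X_2 = 7 if X_1 >= -1 else 8  [with X_1=1]  = 7
X_6 = -2*X_5 + 2*X_2 + 5  [with X_5=1, X_2=7]  = 17
X_7 = -2*X_5 + 2*X_6 - 4  [with X_5=1, X_6=17]  = 28

28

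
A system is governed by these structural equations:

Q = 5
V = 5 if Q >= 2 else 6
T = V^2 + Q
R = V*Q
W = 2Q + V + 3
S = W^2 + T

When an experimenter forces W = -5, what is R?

25

The intervention breaks the incoming arrows to W: W = 2Q + V + 3 no longer applies, and W = -5.
Since R is not a descendant of the intervened variable, it is unaffected.
V = 5 if Q >= 2 else 6  [with Q=5]  = 5
R = V*Q  [with V=5, Q=5]  = 25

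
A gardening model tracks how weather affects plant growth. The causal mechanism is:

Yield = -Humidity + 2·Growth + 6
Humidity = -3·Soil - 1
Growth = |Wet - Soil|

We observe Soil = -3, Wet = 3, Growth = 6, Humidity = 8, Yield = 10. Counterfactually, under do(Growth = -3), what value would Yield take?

-8

do(Growth=-3) replaces the equation Growth = |Wet - Soil| with the constant Growth = -3.
Humidity = -3·Soil - 1  [with Soil=-3]  = 8
Yield = -Humidity + 2·Growth + 6  [with Humidity=8, Growth=-3]  = -8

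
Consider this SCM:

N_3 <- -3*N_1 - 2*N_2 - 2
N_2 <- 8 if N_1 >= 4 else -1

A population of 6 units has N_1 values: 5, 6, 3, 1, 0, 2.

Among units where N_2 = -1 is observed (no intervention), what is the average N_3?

Observing N_2=-1 restricts to units where N_2's equation naturally yields -1: N_1 ∈ {3, 1, 0, 2}. In that subpopulation N_3 = -9, -3, 0, -6, mean -4.5.

-4.5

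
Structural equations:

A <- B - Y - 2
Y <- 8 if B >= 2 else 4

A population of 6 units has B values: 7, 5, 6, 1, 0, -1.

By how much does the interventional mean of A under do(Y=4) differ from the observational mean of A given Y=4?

Under do(Y=4), Y's equation is replaced by Y=4 for every unit. Per-unit A: 1, -1, 0, -5, -6, -7. Mean = -3.
E[A|Y=4] averages over only the 3 units with Y=4 (B = 1, 0, -1): A = -5, -6, -7, mean -6.
Difference = -3 − (-6) = 3.

3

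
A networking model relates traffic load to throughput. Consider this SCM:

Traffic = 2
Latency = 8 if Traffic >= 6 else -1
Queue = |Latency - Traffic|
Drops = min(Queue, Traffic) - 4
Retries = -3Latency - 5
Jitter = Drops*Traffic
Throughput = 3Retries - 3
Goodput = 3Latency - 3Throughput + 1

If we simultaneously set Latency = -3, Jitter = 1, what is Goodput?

Setting Latency = -3, Jitter = 1 by intervention discards those variables' equations.
Retries = -3Latency - 5  [with Latency=-3]  = 4
Throughput = 3Retries - 3  [with Retries=4]  = 9
Goodput = 3Latency - 3Throughput + 1  [with Latency=-3, Throughput=9]  = -35

-35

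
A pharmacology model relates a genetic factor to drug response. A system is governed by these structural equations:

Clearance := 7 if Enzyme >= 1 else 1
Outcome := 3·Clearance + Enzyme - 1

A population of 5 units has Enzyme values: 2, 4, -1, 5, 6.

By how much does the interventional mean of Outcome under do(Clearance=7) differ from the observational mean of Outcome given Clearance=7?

do(Clearance=7) breaks Clearance's dependence on Enzyme. With Clearance=7 fixed, Outcome across the units is 22, 24, 19, 25, 26, mean 23.2.
Conditioning on Clearance=7 selects the 4 unit(s) with Enzyme ∈ {2, 4, 5, 6}. Their Outcome values: 22, 24, 25, 26. Mean = 24.25.
Difference = 23.2 − 24.25 = -1.05.

-1.05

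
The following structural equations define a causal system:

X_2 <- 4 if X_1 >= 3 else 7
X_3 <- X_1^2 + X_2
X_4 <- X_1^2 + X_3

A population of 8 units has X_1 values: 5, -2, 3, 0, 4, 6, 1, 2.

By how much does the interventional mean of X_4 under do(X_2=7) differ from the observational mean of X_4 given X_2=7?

19.25

Every unit gets X_2=7 under the intervention. X_4 values become 57, 15, 25, 7, 39, 79, 9, 15; E[X_4|do(X_2=7)] = 30.75.
Observing X_2=7 restricts to units where X_2's equation naturally yields 7: X_1 ∈ {-2, 0, 1, 2}. In that subpopulation X_4 = 15, 7, 9, 15, mean 11.5.
Difference = 30.75 − 11.5 = 19.25.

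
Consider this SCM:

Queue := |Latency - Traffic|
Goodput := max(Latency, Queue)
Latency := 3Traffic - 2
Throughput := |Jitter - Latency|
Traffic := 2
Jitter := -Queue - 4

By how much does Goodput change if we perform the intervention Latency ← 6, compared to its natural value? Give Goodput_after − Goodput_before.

2

Under do(Latency=6), the mechanism Latency := 3Traffic - 2 is discarded; Latency is fixed at 6.
Queue = |Latency - Traffic|  [with Latency=6, Traffic=2]  = 4
Goodput = max(Latency, Queue)  [with Latency=6, Queue=4]  = 6
Without intervention: Latency = 3Traffic - 2  [with Traffic=2]  = 4; Queue = |Latency - Traffic|  [with Latency=4, Traffic=2]  = 2; Goodput = max(Latency, Queue)  [with Latency=4, Queue=2]  = 4.
Change = 6 − 4 = 2.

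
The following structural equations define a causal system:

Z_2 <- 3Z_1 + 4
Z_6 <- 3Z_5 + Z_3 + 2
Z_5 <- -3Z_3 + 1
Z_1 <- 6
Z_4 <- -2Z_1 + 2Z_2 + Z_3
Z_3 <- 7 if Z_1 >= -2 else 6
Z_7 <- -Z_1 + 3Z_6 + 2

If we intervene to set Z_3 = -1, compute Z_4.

31

The intervention breaks the incoming arrows to Z_3: Z_3 <- 7 if Z_1 >= -2 else 6 no longer applies, and Z_3 = -1.
Z_2 = 3Z_1 + 4  [with Z_1=6]  = 22
Z_4 = -2Z_1 + 2Z_2 + Z_3  [with Z_1=6, Z_2=22, Z_3=-1]  = 31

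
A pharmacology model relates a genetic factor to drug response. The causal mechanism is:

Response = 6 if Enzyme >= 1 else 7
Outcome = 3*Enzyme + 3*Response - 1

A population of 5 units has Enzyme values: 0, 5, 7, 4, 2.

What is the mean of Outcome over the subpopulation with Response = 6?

30.5

Observing Response=6 restricts to units where Response's equation naturally yields 6: Enzyme ∈ {5, 7, 4, 2}. In that subpopulation Outcome = 32, 38, 29, 23, mean 30.5.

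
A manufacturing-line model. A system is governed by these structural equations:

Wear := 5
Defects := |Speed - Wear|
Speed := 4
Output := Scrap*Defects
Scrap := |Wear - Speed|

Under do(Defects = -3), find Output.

do(Defects=-3) replaces the equation Defects := |Speed - Wear| with the constant Defects = -3.
Scrap = |Wear - Speed|  [with Wear=5, Speed=4]  = 1
Output = Scrap*Defects  [with Scrap=1, Defects=-3]  = -3

-3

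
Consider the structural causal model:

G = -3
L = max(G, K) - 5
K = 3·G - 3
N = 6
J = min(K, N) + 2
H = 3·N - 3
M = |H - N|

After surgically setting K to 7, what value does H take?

Under do(K=7), the mechanism K = 3·G - 3 is discarded; K is fixed at 7.
Since H is not a descendant of the intervened variable, it is unaffected.
H = 3·N - 3  [with N=6]  = 15

15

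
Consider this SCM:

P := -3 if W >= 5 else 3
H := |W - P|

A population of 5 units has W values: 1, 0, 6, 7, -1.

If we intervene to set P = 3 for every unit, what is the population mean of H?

3.2

The intervention sets P=3 in all 5 units regardless of W. Recomputing H per unit gives 2, 3, 3, 4, 4; average 3.2.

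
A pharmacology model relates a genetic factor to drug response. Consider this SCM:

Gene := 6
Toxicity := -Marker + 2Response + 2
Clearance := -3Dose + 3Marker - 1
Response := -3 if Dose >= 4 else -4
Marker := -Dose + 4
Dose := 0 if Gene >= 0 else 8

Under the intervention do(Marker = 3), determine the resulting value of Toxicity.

do(Marker=3) replaces the equation Marker := -Dose + 4 with the constant Marker = 3.
Dose = 0 if Gene >= 0 else 8  [with Gene=6]  = 0
Response = -3 if Dose >= 4 else -4  [with Dose=0]  = -4
Toxicity = -Marker + 2Response + 2  [with Marker=3, Response=-4]  = -9

-9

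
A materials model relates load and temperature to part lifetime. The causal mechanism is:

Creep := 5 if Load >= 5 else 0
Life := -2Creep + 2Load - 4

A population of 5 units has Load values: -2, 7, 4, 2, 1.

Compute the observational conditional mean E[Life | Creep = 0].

-1.5

E[Life|Creep=0] averages over only the 4 units with Creep=0 (Load = -2, 4, 2, 1): Life = -8, 4, 0, -2, mean -1.5.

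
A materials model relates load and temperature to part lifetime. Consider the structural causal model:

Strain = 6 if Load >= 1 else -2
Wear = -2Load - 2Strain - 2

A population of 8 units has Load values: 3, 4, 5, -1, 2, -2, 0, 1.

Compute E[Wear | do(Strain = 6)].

-17

do(Strain=6) breaks Strain's dependence on Load. With Strain=6 fixed, Wear across the units is -20, -22, -24, -12, -18, -10, -14, -16, mean -17.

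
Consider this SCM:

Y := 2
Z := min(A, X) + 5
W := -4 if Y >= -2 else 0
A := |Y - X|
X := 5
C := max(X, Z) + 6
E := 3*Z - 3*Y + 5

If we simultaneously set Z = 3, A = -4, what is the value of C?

11

The joint intervention fixes Z = 3, A = -4, removing each variable's own equation.
C = max(X, Z) + 6  [with X=5, Z=3]  = 11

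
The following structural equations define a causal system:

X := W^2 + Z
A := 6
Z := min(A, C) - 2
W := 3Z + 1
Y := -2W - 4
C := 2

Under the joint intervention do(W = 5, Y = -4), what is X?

The joint intervention fixes W = 5, Y = -4, removing each variable's own equation.
Z = min(A, C) - 2  [with A=6, C=2]  = 0
X = W^2 + Z  [with W=5, Z=0]  = 25

25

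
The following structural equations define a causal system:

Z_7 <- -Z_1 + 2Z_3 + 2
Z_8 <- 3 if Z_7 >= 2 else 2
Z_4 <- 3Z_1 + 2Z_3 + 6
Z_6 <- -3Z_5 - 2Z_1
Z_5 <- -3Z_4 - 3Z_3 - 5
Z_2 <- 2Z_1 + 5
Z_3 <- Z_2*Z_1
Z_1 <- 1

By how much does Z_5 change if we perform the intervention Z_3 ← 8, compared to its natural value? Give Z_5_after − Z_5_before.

-9

do(Z_3=8) replaces the equation Z_3 <- Z_2*Z_1 with the constant Z_3 = 8.
Z_4 = 3Z_1 + 2Z_3 + 6  [with Z_1=1, Z_3=8]  = 25
Z_5 = -3Z_4 - 3Z_3 - 5  [with Z_4=25, Z_3=8]  = -104
Without intervention: Z_2 = 2Z_1 + 5  [with Z_1=1]  = 7; Z_3 = Z_2*Z_1  [with Z_2=7, Z_1=1]  = 7; Z_4 = 3Z_1 + 2Z_3 + 6  [with Z_1=1, Z_3=7]  = 23; Z_5 = -3Z_4 - 3Z_3 - 5  [with Z_4=23, Z_3=7]  = -95.
Change = -104 − (-95) = -9.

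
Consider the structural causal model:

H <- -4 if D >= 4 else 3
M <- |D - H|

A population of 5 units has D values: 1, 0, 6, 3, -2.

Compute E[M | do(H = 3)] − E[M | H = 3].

0.1

Under do(H=3), H's equation is replaced by H=3 for every unit. Per-unit M: 2, 3, 3, 0, 5. Mean = 2.6.
Conditioning on H=3 selects the 4 unit(s) with D ∈ {1, 0, 3, -2}. Their M values: 2, 3, 0, 5. Mean = 2.5.
Difference = 2.6 − 2.5 = 0.1.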